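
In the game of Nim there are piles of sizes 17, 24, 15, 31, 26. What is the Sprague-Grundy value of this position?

Nim-sum: 17 XOR 24 XOR 15 XOR 31 XOR 26 = 3.

3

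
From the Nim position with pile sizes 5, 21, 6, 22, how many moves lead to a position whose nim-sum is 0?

0

Write each in binary and XOR column by column:
  00101  (5)
  10101  (21)
  00110  (6)
  10110  (22)
  -----
  00000  (0)
The nim-sum is already 0, so every move leaves a nonzero nim-sum — there are no winning moves.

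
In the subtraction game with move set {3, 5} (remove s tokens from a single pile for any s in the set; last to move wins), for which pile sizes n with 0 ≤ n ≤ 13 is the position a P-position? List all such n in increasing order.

0, 1, 2, 8, 9, 10

Compute g(0), g(1), … for moves {3, 5}:
k:     0  1  2  3  4  5  6  7  8  9 10 11 12 13
g(k):  0  0  0  1  1  1  2  2  0  0  0  1  1  1
The P-positions (g = 0) in 0..13 are 0, 1, 2, 8, 9, 10.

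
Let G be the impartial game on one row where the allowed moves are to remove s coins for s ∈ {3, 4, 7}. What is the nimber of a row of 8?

2

Build the Grundy sequence with g(k) = mex{g(k−s) : s ∈ {3, 4, 7}, s ≤ k}:
k:     0  1  2  3  4  5  6  7  8
g(k):  0  0  0  1  1  1  2  2  2
So g(8) = 2.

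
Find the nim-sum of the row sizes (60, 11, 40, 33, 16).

46

Nim-sum: 60 XOR 11 XOR 40 XOR 33 XOR 16 = 46.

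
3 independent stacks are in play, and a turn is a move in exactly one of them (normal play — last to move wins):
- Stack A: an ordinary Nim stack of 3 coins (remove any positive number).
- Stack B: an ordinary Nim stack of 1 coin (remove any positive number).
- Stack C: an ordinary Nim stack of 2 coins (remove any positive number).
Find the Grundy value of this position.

0

Stack A is a plain Nim stack of size 3, so its Grundy value is 3.
Stack B is a plain Nim stack of size 1, so its Grundy value is 1.
Stack C is a plain Nim stack of size 2, so its Grundy value is 2.
By the Sprague-Grundy theorem, the Grundy value of a sum of independent games is the XOR of the component values.
Combined value = 3 ⊕ 1 ⊕ 2 = 0.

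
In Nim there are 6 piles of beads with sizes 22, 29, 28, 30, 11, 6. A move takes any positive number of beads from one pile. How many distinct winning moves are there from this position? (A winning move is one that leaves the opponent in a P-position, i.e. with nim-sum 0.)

5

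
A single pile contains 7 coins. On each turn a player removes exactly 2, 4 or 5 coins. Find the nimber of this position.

Grundy values for subtraction set {2, 4, 5}:
k:     0  1  2  3  4  5  6  7
g(k):  0  0  1  1  2  2  3  0
So g(7) = 0.

0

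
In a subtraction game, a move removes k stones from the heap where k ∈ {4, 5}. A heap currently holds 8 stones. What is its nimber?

2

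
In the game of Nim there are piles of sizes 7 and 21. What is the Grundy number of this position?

18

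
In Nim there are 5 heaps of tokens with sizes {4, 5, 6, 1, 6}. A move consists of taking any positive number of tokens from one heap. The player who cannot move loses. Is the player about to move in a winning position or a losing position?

Nim-sum: 4 ⊕ 5 ⊕ 6 ⊕ 1 ⊕ 6 = 0.
The nim-sum is 0, so this is a P-position: the player to move is in a losing position under optimal play.

Losing position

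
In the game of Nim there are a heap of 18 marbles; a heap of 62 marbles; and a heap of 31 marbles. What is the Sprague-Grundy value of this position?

51

Nim-sum: 18 ^ 62 ^ 31 = 51.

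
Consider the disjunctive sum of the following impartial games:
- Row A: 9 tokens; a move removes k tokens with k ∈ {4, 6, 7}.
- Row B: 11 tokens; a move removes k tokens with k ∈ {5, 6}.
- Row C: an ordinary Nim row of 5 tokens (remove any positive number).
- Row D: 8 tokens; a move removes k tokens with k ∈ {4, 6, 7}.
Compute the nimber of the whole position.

5

Grundy values for row A (subtraction set {4, 6, 7}):
k:     0  1  2  3  4  5  6  7  8  9
g(k):  0  0  0  0  1  1  1  1  2  2
So g(9) = 2.
Grundy values for row B (subtraction set {5, 6}):
k:     0  1  2  3  4  5  6  7  8  9 10 11
g(k):  0  0  0  0  0  1  1  1  1  1  2  0
So g(11) = 0.
Row C is a plain Nim row of size 5, so its Grundy value is 5.
Grundy values for row D (subtraction set {4, 6, 7}):
g(0) = mex{} = 0
g(1) = mex{} = 0
g(2) = mex{} = 0
g(3) = mex{} = 0
g(4) = mex{0} = 1
g(5) = mex{0} = 1
g(6) = mex{0} = 1
g(7) = mex{0} = 1
g(8) = mex{0,1} = 2
So g(8) = 2.
The value of a disjunctive sum is the nim-sum of the parts.
Combined value = 2 XOR 0 XOR 5 XOR 2 = 5.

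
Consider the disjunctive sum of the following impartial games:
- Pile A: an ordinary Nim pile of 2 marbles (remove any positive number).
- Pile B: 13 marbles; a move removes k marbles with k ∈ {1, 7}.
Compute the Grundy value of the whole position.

3

Pile A is a plain Nim pile of size 2, so its Grundy value is 2.
Build the Grundy sequence for pile B with g(k) = mex{g(k−s) : s ∈ {1, 7}, s ≤ k}:
g(0) = mex{} = 0
g(1) = mex{0} = 1
g(2) = mex{1} = 0
g(3) = mex{0} = 1
g(4) = mex{1} = 0
g(5) = mex{0} = 1
g(6) = mex{1} = 0
g(7) = mex{0} = 1
g(8) = mex{1} = 0
g(9) = mex{0} = 1
g(10) = mex{1} = 0
g(11) = mex{0} = 1
g(12) = mex{1} = 0
g(13) = mex{0} = 1
So g(13) = 1.
The value of a disjunctive sum is the nim-sum of the parts.
Combined value = 2 XOR 1 = 3.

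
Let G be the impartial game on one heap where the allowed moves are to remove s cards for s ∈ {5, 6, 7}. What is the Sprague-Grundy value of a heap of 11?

2

Grundy values for subtraction set {5, 6, 7}:
k:     0  1  2  3  4  5  6  7  8  9 10 11
g(k):  0  0  0  0  0  1  1  1  1  1  2  2
So g(11) = 2.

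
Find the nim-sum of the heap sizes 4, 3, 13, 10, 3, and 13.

Compute the nim-sum pairwise:
4 ^ 3 = 7
7 ^ 13 = 10
10 ^ 10 = 0
0 ^ 3 = 3
3 ^ 13 = 14

14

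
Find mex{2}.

0

0 is not in the set, so the mex is 0.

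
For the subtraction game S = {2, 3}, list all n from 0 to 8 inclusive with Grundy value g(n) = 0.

0, 1, 5, 6

Grundy values for subtraction set {2, 3}:
g(0) = mex{} = 0
g(1) = mex{} = 0
g(2) = mex{0} = 1
g(3) = mex{0} = 1
g(4) = mex{0,1} = 2
g(5) = mex{1} = 0
g(6) = mex{1,2} = 0
g(7) = mex{0,2} = 1
g(8) = mex{0} = 1
The P-positions (g = 0) in 0..8 are 0, 1, 5, 6.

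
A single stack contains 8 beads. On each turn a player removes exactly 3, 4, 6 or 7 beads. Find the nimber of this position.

2

Build the Grundy sequence with g(k) = mex{g(k−s) : s ∈ {3, 4, 6, 7}, s ≤ k}:
g(0) = mex{} = 0
g(1) = mex{} = 0
g(2) = mex{} = 0
g(3) = mex{0} = 1
g(4) = mex{0} = 1
g(5) = mex{0} = 1
g(6) = mex{0,1} = 2
g(7) = mex{0,1} = 2
g(8) = mex{0,1} = 2
So g(8) = 2.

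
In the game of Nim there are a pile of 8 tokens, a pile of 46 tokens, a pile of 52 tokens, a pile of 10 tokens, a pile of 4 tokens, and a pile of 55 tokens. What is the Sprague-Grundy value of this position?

43

Write each in binary and XOR column by column:
  001000  (8)
  101110  (46)
  110100  (52)
  001010  (10)
  000100  (4)
  110111  (55)
  ------
  101011  (43)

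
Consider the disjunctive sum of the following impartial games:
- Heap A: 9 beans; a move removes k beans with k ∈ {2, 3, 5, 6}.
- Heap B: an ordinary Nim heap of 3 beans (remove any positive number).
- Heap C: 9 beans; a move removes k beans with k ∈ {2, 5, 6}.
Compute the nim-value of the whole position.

1

Grundy values for heap A (subtraction set {2, 3, 5, 6}):
g(0) = mex{} = 0
g(1) = mex{} = 0
g(2) = mex{0} = 1
g(3) = mex{0} = 1
g(4) = mex{0,1} = 2
g(5) = mex{0,1} = 2
g(6) = mex{0,1,2} = 3
g(7) = mex{0,1,2} = 3
g(8) = mex{1,2,3} = 0
g(9) = mex{1,2,3} = 0
So g(9) = 0.
Heap B is a plain Nim heap of size 3, so its Grundy value is 3.
Grundy values for heap C (subtraction set {2, 5, 6}):
g(0) = mex{} = 0
g(1) = mex{} = 0
g(2) = mex{0} = 1
g(3) = mex{0} = 1
g(4) = mex{1} = 0
g(5) = mex{0,1} = 2
g(6) = mex{0} = 1
g(7) = mex{0,1,2} = 3
g(8) = mex{1} = 0
g(9) = mex{0,1,3} = 2
So g(9) = 2.
By the Sprague-Grundy theorem, the Grundy value of a sum of independent games is the XOR of the component values.
Combined value = 0 XOR 3 XOR 2 = 1.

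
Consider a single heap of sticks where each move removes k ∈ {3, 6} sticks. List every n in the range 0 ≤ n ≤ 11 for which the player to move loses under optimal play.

0, 1, 2, 9, 10, 11

Build the Grundy sequence with g(k) = mex{g(k−s) : s ∈ {3, 6}, s ≤ k}:
k:     0  1  2  3  4  5  6  7  8  9 10 11
g(k):  0  0  0  1  1  1  2  2  2  0  0  0
The P-positions (g = 0) in 0..11 are 0, 1, 2, 9, 10, 11.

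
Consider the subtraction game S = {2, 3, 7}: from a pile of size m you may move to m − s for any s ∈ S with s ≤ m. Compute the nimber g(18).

Build the Grundy sequence with g(k) = mex{g(k−s) : s ∈ {2, 3, 7}, s ≤ k}:
k:     0  1  2  3  4  5  6  7  8  9 10 11 12 13 14 15 16 17 18
g(k):  0  0  1  1  2  0  0  1  1  2  0  0  1  1  2  0  0  1  1
So g(18) = 1.

1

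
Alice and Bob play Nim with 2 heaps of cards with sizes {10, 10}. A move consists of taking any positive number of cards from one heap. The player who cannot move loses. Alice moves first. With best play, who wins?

Bob wins

Nim-sum: 10 ⊕ 10 = 0.
The nim-sum is 0, so this is a P-position: the player to move is in a losing position under optimal play; Alice is about to move from it and so loses — Bob wins.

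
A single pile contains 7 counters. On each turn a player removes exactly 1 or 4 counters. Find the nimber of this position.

0

Grundy values for subtraction set {1, 4}:
g(0) = mex{} = 0
g(1) = mex{0} = 1
g(2) = mex{1} = 0
g(3) = mex{0} = 1
g(4) = mex{0,1} = 2
g(5) = mex{1,2} = 0
g(6) = mex{0} = 1
g(7) = mex{1} = 0
So g(7) = 0.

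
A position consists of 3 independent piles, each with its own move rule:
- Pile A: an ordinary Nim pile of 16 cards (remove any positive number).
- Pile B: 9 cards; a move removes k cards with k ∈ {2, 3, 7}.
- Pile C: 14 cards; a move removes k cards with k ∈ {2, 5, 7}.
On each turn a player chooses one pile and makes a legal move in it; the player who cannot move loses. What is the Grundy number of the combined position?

18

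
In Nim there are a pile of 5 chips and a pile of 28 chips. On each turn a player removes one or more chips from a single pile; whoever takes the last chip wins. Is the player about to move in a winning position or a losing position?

Nim-sum: 5 ⊕ 28 = 25.
The nim-sum is 25 ≠ 0, so this is an N-position: the player to move can win.

Winning position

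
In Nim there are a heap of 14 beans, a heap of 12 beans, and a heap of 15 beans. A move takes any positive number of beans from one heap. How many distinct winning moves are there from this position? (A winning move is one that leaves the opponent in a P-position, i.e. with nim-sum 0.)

Compute the nim-sum pairwise:
14 ^ 12 = 2
2 ^ 15 = 13
The overall nim-sum is X = 13. A heap of size p has a winning move iff p XOR X < p (reduce it to p XOR X).
  14: 14 XOR 13 = 3 < 14 — winning move (to 3).
  12: 12 XOR 13 = 1 < 12 — winning move (to 1).
  15: 15 XOR 13 = 2 < 15 — winning move (to 2).
That gives 3 winning moves.

3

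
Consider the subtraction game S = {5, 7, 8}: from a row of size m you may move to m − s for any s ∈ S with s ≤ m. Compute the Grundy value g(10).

Compute g(0), g(1), … for moves {5, 7, 8}:
g(0) = mex{} = 0
g(1) = mex{} = 0
g(2) = mex{} = 0
g(3) = mex{} = 0
g(4) = mex{} = 0
g(5) = mex{0} = 1
g(6) = mex{0} = 1
g(7) = mex{0} = 1
g(8) = mex{0} = 1
g(9) = mex{0} = 1
g(10) = mex{0,1} = 2
So g(10) = 2.

2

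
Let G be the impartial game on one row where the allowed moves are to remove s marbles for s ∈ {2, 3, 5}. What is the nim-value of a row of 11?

2

Compute g(0), g(1), … for moves {2, 3, 5}:
k:     0  1  2  3  4  5  6  7  8  9 10 11
g(k):  0  0  1  1  2  2  3  0  0  1  1  2
So g(11) = 2.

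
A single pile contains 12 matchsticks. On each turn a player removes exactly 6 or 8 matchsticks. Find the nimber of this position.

2

Grundy values for subtraction set {6, 8}:
g(0) = mex{} = 0
g(1) = mex{} = 0
g(2) = mex{} = 0
g(3) = mex{} = 0
g(4) = mex{} = 0
g(5) = mex{} = 0
g(6) = mex{0} = 1
g(7) = mex{0} = 1
g(8) = mex{0} = 1
g(9) = mex{0} = 1
g(10) = mex{0} = 1
g(11) = mex{0} = 1
g(12) = mex{0,1} = 2
So g(12) = 2.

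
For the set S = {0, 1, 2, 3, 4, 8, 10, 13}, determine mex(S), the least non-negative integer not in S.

The values 0, 1, 2, 3, 4 are all present; 5 is the first non-negative integer missing from the set.

5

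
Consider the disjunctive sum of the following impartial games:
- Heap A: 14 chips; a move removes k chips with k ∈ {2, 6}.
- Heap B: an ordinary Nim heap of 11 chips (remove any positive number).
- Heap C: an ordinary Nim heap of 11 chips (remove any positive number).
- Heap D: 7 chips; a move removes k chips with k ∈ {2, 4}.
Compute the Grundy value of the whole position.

1

Grundy values for heap A (subtraction set {2, 6}):
k:     0  1  2  3  4  5  6  7  8  9 10 11 12 13 14
g(k):  0  0  1  1  0  0  1  1  0  0  1  1  0  0  1
So g(14) = 1.
Heap B is a plain Nim heap of size 11, so its Grundy value is 11.
Heap C is a plain Nim heap of size 11, so its Grundy value is 11.
For heap D, compute g(0), g(1), … with moves {2, 4}:
k:     0  1  2  3  4  5  6  7
g(k):  0  0  1  1  2  2  0  0
So g(7) = 0.
The value of a disjunctive sum is the nim-sum of the parts.
Combined value = 1 XOR 11 XOR 11 XOR 0 = 1.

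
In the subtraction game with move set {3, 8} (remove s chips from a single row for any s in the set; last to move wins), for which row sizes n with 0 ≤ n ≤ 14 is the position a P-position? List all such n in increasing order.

0, 1, 2, 6, 7, 11, 12, 13

Build the Grundy sequence with g(k) = mex{g(k−s) : s ∈ {3, 8}, s ≤ k}:
g(0) = mex{} = 0
g(1) = mex{} = 0
g(2) = mex{} = 0
g(3) = mex{0} = 1
g(4) = mex{0} = 1
g(5) = mex{0} = 1
g(6) = mex{1} = 0
g(7) = mex{1} = 0
g(8) = mex{0,1} = 2
g(9) = mex{0} = 1
g(10) = mex{0} = 1
g(11) = mex{1,2} = 0
g(12) = mex{1} = 0
g(13) = mex{1} = 0
g(14) = mex{0} = 1
The P-positions (g = 0) in 0..14 are 0, 1, 2, 6, 7, 11, 12, 13.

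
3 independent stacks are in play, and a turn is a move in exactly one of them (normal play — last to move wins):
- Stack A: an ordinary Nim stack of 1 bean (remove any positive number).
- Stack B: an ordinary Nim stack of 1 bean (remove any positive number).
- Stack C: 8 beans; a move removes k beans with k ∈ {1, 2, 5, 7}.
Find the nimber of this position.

Stack A is a plain Nim stack of size 1, so its Grundy value is 1.
Stack B is a plain Nim stack of size 1, so its Grundy value is 1.
Grundy values for stack C (subtraction set {1, 2, 5, 7}):
g(0) = mex{} = 0
g(1) = mex{0} = 1
g(2) = mex{0,1} = 2
g(3) = mex{1,2} = 0
g(4) = mex{0,2} = 1
g(5) = mex{0,1} = 2
g(6) = mex{1,2} = 0
g(7) = mex{0,2} = 1
g(8) = mex{0,1} = 2
So g(8) = 2.
The value of a disjunctive sum is the nim-sum of the parts.
Combined value = 1 XOR 1 XOR 2 = 2.

2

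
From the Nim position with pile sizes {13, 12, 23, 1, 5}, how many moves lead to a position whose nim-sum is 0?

1

Compute the nim-sum pairwise:
13 XOR 12 = 1
1 XOR 23 = 22
22 XOR 1 = 23
23 XOR 5 = 18
The overall nim-sum is X = 18. A pile of size p has a winning move iff p XOR X < p (reduce it to p XOR X).
  13: 13 XOR 18 = 31 ≥ 13 — no move.
  12: 12 XOR 18 = 30 ≥ 12 — no move.
  23: 23 XOR 18 = 5 < 23 — winning move (to 5).
  1: 1 XOR 18 = 19 ≥ 1 — no move.
  5: 5 XOR 18 = 23 ≥ 5 — no move.
That gives 1 winning move.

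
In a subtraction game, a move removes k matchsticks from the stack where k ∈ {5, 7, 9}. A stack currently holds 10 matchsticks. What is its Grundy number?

Compute g(0), g(1), … for moves {5, 7, 9}:
g(0) = mex{} = 0
g(1) = mex{} = 0
g(2) = mex{} = 0
g(3) = mex{} = 0
g(4) = mex{} = 0
g(5) = mex{0} = 1
g(6) = mex{0} = 1
g(7) = mex{0} = 1
g(8) = mex{0} = 1
g(9) = mex{0} = 1
g(10) = mex{0,1} = 2
So g(10) = 2.

2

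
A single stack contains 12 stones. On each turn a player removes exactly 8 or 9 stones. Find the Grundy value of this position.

1

Build the Grundy sequence with g(k) = mex{g(k−s) : s ∈ {8, 9}, s ≤ k}:
k:     0  1  2  3  4  5  6  7  8  9 10 11 12
g(k):  0  0  0  0  0  0  0  0  1  1  1  1  1
So g(12) = 1.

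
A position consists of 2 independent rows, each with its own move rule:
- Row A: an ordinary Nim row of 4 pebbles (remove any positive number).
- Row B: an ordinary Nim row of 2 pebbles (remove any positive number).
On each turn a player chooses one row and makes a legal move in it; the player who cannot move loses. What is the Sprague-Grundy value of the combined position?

Row A is a plain Nim row of size 4, so its Grundy value is 4.
Row B is a plain Nim row of size 2, so its Grundy value is 2.
By the Sprague-Grundy theorem, the Grundy value of a sum of independent games is the XOR of the component values.
Combined value = 4 XOR 2 = 6.

6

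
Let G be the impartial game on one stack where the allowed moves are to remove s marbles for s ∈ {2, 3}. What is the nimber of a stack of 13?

1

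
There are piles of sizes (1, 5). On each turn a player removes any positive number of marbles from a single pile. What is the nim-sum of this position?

4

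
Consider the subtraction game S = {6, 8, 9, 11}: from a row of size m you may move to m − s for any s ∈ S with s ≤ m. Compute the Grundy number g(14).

2

Compute g(0), g(1), … for moves {6, 8, 9, 11}:
k:     0  1  2  3  4  5  6  7  8  9 10 11 12 13 14
g(k):  0  0  0  0  0  0  1  1  1  1  1  1  2  2  2
So g(14) = 2.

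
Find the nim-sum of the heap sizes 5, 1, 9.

Compute the nim-sum pairwise:
5 ^ 1 = 4
4 ^ 9 = 13

13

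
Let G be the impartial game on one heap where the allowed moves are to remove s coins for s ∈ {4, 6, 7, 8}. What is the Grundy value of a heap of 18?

1

Grundy values for subtraction set {4, 6, 7, 8}:
k:     0  1  2  3  4  5  6  7  8  9 10 11 12 13 14 15 16 17 18
g(k):  0  0  0  0  1  1  1  1  2  2  2  2  0  0  0  0  1  1  1
So g(18) = 1.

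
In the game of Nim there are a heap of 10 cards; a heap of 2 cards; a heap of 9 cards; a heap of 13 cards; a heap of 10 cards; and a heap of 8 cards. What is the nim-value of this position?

14

Bitwise XOR of the heap sizes:
  1010  (10)
  0010  (2)
  1001  (9)
  1101  (13)
  1010  (10)
  1000  (8)
  ----
  1110  (14)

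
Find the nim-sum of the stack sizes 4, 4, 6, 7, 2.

Write each in binary and XOR column by column:
  100  (4)
  100  (4)
  110  (6)
  111  (7)
  010  (2)
  ---
  011  (3)

3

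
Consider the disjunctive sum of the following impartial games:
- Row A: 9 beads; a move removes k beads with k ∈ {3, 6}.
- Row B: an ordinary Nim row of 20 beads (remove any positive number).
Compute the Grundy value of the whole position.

20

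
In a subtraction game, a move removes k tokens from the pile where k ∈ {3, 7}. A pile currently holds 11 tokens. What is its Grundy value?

0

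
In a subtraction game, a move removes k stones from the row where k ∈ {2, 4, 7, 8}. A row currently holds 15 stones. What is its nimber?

Grundy values for subtraction set {2, 4, 7, 8}:
k:     0  1  2  3  4  5  6  7  8  9 10 11 12 13 14 15
g(k):  0  0  1  1  2  2  0  3  1  4  2  0  0  1  1  2
So g(15) = 2.

2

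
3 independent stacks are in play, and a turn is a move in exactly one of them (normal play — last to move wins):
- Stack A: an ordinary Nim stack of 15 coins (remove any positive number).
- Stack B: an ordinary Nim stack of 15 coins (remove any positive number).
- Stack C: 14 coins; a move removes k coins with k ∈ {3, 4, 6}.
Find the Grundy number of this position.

Stack A is a plain Nim stack of size 15, so its Grundy value is 15.
Stack B is a plain Nim stack of size 15, so its Grundy value is 15.
Build the Grundy sequence for stack C with g(k) = mex{g(k−s) : s ∈ {3, 4, 6}, s ≤ k}:
g(0) = mex{} = 0
g(1) = mex{} = 0
g(2) = mex{} = 0
g(3) = mex{0} = 1
g(4) = mex{0} = 1
g(5) = mex{0} = 1
g(6) = mex{0,1} = 2
g(7) = mex{0,1} = 2
g(8) = mex{0,1} = 2
g(9) = mex{1,2} = 0
g(10) = mex{1,2} = 0
g(11) = mex{1,2} = 0
g(12) = mex{0,2} = 1
g(13) = mex{0,2} = 1
g(14) = mex{0,2} = 1
So g(14) = 1.
The value of a disjunctive sum is the nim-sum of the parts.
Combined value = 15 XOR 15 XOR 1 = 1.

1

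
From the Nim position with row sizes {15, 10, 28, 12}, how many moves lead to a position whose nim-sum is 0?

1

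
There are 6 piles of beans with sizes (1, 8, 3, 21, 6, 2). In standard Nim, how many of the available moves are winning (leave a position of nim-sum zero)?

1

Compute the nim-sum pairwise:
1 ^ 8 = 9
9 ^ 3 = 10
10 ^ 21 = 31
31 ^ 6 = 25
25 ^ 2 = 27
The overall nim-sum is X = 27. A pile of size p has a winning move iff p XOR X < p (reduce it to p XOR X).
  1: 1 XOR 27 = 26 ≥ 1 — no move.
  8: 8 XOR 27 = 19 ≥ 8 — no move.
  3: 3 XOR 27 = 24 ≥ 3 — no move.
  21: 21 XOR 27 = 14 < 21 — winning move (to 14).
  6: 6 XOR 27 = 29 ≥ 6 — no move.
  2: 2 XOR 27 = 25 ≥ 2 — no move.
That gives 1 winning move.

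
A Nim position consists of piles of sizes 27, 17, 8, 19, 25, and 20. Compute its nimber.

28

Compute the nim-sum pairwise:
27 ^ 17 = 10
10 ^ 8 = 2
2 ^ 19 = 17
17 ^ 25 = 8
8 ^ 20 = 28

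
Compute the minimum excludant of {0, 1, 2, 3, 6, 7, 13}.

The values 0, 1, 2, 3 are all present; 4 is the first non-negative integer missing from the set.

4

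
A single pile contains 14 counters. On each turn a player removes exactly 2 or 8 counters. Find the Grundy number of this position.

0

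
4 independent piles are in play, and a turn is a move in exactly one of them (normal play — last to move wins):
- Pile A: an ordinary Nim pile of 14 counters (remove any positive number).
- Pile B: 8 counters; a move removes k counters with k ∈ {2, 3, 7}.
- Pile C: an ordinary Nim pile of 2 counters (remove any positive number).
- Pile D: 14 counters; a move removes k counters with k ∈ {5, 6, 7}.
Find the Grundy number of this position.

Pile A is a plain Nim pile of size 14, so its Grundy value is 14.
Build the Grundy sequence for pile B with g(k) = mex{g(k−s) : s ∈ {2, 3, 7}, s ≤ k}:
g(0) = mex{} = 0
g(1) = mex{} = 0
g(2) = mex{0} = 1
g(3) = mex{0} = 1
g(4) = mex{0,1} = 2
g(5) = mex{1} = 0
g(6) = mex{1,2} = 0
g(7) = mex{0,2} = 1
g(8) = mex{0} = 1
So g(8) = 1.
Pile C is a plain Nim pile of size 2, so its Grundy value is 2.
Grundy values for pile D (subtraction set {5, 6, 7}):
g(0) = mex{} = 0
g(1) = mex{} = 0
g(2) = mex{} = 0
g(3) = mex{} = 0
g(4) = mex{} = 0
g(5) = mex{0} = 1
g(6) = mex{0} = 1
g(7) = mex{0} = 1
g(8) = mex{0} = 1
g(9) = mex{0} = 1
g(10) = mex{0,1} = 2
g(11) = mex{0,1} = 2
g(12) = mex{1} = 0
g(13) = mex{1} = 0
g(14) = mex{1} = 0
So g(14) = 0.
By the Sprague-Grundy theorem, the Grundy value of a sum of independent games is the XOR of the component values.
Combined value = 14 ⊕ 1 ⊕ 2 ⊕ 0 = 13.

13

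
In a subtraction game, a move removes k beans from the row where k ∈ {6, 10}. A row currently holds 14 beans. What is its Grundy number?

Grundy values for subtraction set {6, 10}:
k:     0  1  2  3  4  5  6  7  8  9 10 11 12 13 14
g(k):  0  0  0  0  0  0  1  1  1  1  1  1  2  2  2
So g(14) = 2.

2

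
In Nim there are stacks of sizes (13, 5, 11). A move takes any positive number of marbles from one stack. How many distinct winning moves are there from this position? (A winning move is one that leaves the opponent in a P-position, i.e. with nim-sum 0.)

1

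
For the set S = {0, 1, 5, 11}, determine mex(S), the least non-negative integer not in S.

The values 0, 1 are all present; 2 is the first non-negative integer missing from the set.

2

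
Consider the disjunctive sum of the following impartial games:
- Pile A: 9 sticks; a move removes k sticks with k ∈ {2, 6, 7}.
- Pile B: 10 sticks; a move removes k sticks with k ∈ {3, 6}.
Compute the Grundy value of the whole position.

Grundy values for pile A (subtraction set {2, 6, 7}):
g(0) = mex{} = 0
g(1) = mex{} = 0
g(2) = mex{0} = 1
g(3) = mex{0} = 1
g(4) = mex{1} = 0
g(5) = mex{1} = 0
g(6) = mex{0} = 1
g(7) = mex{0} = 1
g(8) = mex{0,1} = 2
g(9) = mex{1} = 0
So g(9) = 0.
Build the Grundy sequence for pile B with g(k) = mex{g(k−s) : s ∈ {3, 6}, s ≤ k}:
k:     0  1  2  3  4  5  6  7  8  9 10
g(k):  0  0  0  1  1  1  2  2  2  0  0
So g(10) = 0.
By the Sprague-Grundy theorem, the Grundy value of a sum of independent games is the XOR of the component values.
Combined value = 0 XOR 0 = 0.

0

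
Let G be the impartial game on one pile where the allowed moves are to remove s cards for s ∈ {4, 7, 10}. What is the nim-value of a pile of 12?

3

Grundy values for subtraction set {4, 7, 10}:
k:     0  1  2  3  4  5  6  7  8  9 10 11 12
g(k):  0  0  0  0  1  1  1  1  2  2  2  2  3
So g(12) = 3.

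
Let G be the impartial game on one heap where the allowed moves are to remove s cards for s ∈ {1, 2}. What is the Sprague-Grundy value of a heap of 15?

Build the Grundy sequence with g(k) = mex{g(k−s) : s ∈ {1, 2}, s ≤ k}:
k:     0  1  2  3  4  5  6  7  8  9 10 11 12 13 14 15
g(k):  0  1  2  0  1  2  0  1  2  0  1  2  0  1  2  0
So g(15) = 0.

0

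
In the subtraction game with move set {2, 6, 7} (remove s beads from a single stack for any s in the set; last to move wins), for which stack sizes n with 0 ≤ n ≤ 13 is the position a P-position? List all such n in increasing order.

0, 1, 4, 5, 9, 13

Compute g(0), g(1), … for moves {2, 6, 7}:
k:     0  1  2  3  4  5  6  7  8  9 10 11 12 13
g(k):  0  0  1  1  0  0  1  1  2  0  3  1  2  0
The P-positions (g = 0) in 0..13 are 0, 1, 4, 5, 9, 13.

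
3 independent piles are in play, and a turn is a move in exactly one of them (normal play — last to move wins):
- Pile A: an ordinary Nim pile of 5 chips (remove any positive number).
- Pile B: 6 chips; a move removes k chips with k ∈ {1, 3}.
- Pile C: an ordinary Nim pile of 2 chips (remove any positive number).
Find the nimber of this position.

7

Pile A is a plain Nim pile of size 5, so its Grundy value is 5.
Build the Grundy sequence for pile B with g(k) = mex{g(k−s) : s ∈ {1, 3}, s ≤ k}:
k:     0  1  2  3  4  5  6
g(k):  0  1  0  1  0  1  0
So g(6) = 0.
Pile C is a plain Nim pile of size 2, so its Grundy value is 2.
The value of a disjunctive sum is the nim-sum of the parts.
Combined value = 5 ⊕ 0 ⊕ 2 = 7.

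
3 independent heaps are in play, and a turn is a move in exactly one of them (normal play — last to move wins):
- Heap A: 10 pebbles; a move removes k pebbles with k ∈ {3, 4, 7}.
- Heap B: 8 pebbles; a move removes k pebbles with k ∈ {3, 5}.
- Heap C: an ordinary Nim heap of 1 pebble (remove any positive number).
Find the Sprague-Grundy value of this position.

Grundy values for heap A (subtraction set {3, 4, 7}):
g(0) = mex{} = 0
g(1) = mex{} = 0
g(2) = mex{} = 0
g(3) = mex{0} = 1
g(4) = mex{0} = 1
g(5) = mex{0} = 1
g(6) = mex{0,1} = 2
g(7) = mex{0,1} = 2
g(8) = mex{0,1} = 2
g(9) = mex{0,1,2} = 3
g(10) = mex{1,2} = 0
So g(10) = 0.
For heap B, compute g(0), g(1), … with moves {3, 5}:
k:     0  1  2  3  4  5  6  7  8
g(k):  0  0  0  1  1  1  2  2  0
So g(8) = 0.
Heap C is a plain Nim heap of size 1, so its Grundy value is 1.
By the Sprague-Grundy theorem, the Grundy value of a sum of independent games is the XOR of the component values.
Combined value = 0 ⊕ 0 ⊕ 1 = 1.

1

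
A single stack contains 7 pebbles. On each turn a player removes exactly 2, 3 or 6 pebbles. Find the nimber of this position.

1

Grundy values for subtraction set {2, 3, 6}:
k:     0  1  2  3  4  5  6  7
g(k):  0  0  1  1  2  0  3  1
So g(7) = 1.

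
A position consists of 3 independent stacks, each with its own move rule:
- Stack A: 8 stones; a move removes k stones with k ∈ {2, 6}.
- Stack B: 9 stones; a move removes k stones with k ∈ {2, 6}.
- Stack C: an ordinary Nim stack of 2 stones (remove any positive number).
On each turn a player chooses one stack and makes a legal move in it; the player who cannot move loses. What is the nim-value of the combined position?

2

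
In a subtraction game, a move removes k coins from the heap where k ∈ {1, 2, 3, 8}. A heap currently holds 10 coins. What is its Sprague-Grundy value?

1

Grundy values for subtraction set {1, 2, 3, 8}:
g(0) = mex{} = 0
g(1) = mex{0} = 1
g(2) = mex{0,1} = 2
g(3) = mex{0,1,2} = 3
g(4) = mex{1,2,3} = 0
g(5) = mex{0,2,3} = 1
g(6) = mex{0,1,3} = 2
g(7) = mex{0,1,2} = 3
g(8) = mex{0,1,2,3} = 4
g(9) = mex{1,2,3,4} = 0
g(10) = mex{0,2,3,4} = 1
So g(10) = 1.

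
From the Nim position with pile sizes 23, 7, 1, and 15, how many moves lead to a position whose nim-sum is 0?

In binary:
  10111  (23)
  00111  (7)
  00001  (1)
  01111  (15)
  -----
  11110  (30)
The overall nim-sum is X = 30. A pile of size p has a winning move iff p XOR X < p (reduce it to p XOR X).
  23: 23 XOR 30 = 9 < 23 — winning move (to 9).
  7: 7 XOR 30 = 25 ≥ 7 — no move.
  1: 1 XOR 30 = 31 ≥ 1 — no move.
  15: 15 XOR 30 = 17 ≥ 15 — no move.
That gives 1 winning move.

1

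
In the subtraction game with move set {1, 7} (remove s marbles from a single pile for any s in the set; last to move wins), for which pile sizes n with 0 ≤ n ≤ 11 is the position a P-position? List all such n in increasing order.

0, 2, 4, 6, 8, 10

Build the Grundy sequence with g(k) = mex{g(k−s) : s ∈ {1, 7}, s ≤ k}:
g(0) = mex{} = 0
g(1) = mex{0} = 1
g(2) = mex{1} = 0
g(3) = mex{0} = 1
g(4) = mex{1} = 0
g(5) = mex{0} = 1
g(6) = mex{1} = 0
g(7) = mex{0} = 1
g(8) = mex{1} = 0
g(9) = mex{0} = 1
g(10) = mex{1} = 0
g(11) = mex{0} = 1
The P-positions (g = 0) in 0..11 are 0, 2, 4, 6, 8, 10.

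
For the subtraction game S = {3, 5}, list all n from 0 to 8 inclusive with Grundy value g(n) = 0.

Compute g(0), g(1), … for moves {3, 5}:
k:     0  1  2  3  4  5  6  7  8
g(k):  0  0  0  1  1  1  2  2  0
The P-positions (g = 0) in 0..8 are 0, 1, 2, 8.

0, 1, 2, 8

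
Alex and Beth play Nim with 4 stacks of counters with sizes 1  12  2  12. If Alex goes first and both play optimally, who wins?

Alex wins

Bitwise XOR of the heap sizes:
  0001  (1)
  1100  (12)
  0010  (2)
  1100  (12)
  ----
  0011  (3)
The nim-sum is 3 ≠ 0, so this is an N-position: the player to move can win; Alex has a winning move.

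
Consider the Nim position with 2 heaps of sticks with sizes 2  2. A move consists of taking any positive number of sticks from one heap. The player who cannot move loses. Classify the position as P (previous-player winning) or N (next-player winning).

P-position

Nim-sum: 2 ^ 2 = 0.
The nim-sum is 0, so this is a P-position: the player to move is in a losing position under optimal play.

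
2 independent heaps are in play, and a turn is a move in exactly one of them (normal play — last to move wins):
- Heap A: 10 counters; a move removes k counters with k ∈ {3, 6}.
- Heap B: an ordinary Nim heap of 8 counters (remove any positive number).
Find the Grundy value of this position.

8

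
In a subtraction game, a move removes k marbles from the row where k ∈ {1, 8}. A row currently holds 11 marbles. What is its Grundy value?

0

Compute g(0), g(1), … for moves {1, 8}:
k:     0  1  2  3  4  5  6  7  8  9 10 11
g(k):  0  1  0  1  0  1  0  1  2  0  1  0
So g(11) = 0.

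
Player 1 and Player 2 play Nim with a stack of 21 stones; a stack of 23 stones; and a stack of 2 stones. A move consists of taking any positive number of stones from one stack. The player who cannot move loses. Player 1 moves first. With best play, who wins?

Player 2 wins

Nim-sum: 21 ⊕ 23 ⊕ 2 = 0.
The nim-sum is 0, so this is a P-position: the player to move is in a losing position under optimal play; Player 1 is about to move from it and so loses — Player 2 wins.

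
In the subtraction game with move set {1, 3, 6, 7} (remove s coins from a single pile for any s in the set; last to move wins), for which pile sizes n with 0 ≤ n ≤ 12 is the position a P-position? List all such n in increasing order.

0, 2, 4, 12

Build the Grundy sequence with g(k) = mex{g(k−s) : s ∈ {1, 3, 6, 7}, s ≤ k}:
k:     0  1  2  3  4  5  6  7  8  9 10 11 12
g(k):  0  1  0  1  0  1  2  3  2  3  2  3  0
The P-positions (g = 0) in 0..12 are 0, 2, 4, 12.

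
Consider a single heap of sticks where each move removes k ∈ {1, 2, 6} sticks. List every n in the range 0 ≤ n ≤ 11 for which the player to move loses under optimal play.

0, 3, 7, 10

Compute g(0), g(1), … for moves {1, 2, 6}:
g(0) = mex{} = 0
g(1) = mex{0} = 1
g(2) = mex{0,1} = 2
g(3) = mex{1,2} = 0
g(4) = mex{0,2} = 1
g(5) = mex{0,1} = 2
g(6) = mex{0,1,2} = 3
g(7) = mex{1,2,3} = 0
g(8) = mex{0,2,3} = 1
g(9) = mex{0,1} = 2
g(10) = mex{1,2} = 0
g(11) = mex{0,2} = 1
The P-positions (g = 0) in 0..11 are 0, 3, 7, 10.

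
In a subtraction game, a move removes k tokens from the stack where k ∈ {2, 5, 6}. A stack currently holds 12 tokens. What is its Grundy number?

0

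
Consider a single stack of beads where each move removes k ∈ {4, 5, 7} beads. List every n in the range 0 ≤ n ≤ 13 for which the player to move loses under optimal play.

0, 1, 2, 3, 11, 12, 13

Grundy values for subtraction set {4, 5, 7}:
k:     0  1  2  3  4  5  6  7  8  9 10 11 12 13
g(k):  0  0  0  0  1  1  1  1  2  2  2  0  0  0
The P-positions (g = 0) in 0..13 are 0, 1, 2, 3, 11, 12, 13.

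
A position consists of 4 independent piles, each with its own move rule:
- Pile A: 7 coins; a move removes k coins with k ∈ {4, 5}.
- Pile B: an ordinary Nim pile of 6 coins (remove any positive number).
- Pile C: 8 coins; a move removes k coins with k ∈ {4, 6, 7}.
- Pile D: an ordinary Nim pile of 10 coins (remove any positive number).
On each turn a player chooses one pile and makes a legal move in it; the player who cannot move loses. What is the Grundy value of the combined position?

15

Build the Grundy sequence for pile A with g(k) = mex{g(k−s) : s ∈ {4, 5}, s ≤ k}:
k:     0  1  2  3  4  5  6  7
g(k):  0  0  0  0  1  1  1  1
So g(7) = 1.
Pile B is a plain Nim pile of size 6, so its Grundy value is 6.
Build the Grundy sequence for pile C with g(k) = mex{g(k−s) : s ∈ {4, 6, 7}, s ≤ k}:
k:     0  1  2  3  4  5  6  7  8
g(k):  0  0  0  0  1  1  1  1  2
So g(8) = 2.
Pile D is a plain Nim pile of size 10, so its Grundy value is 10.
By the Sprague-Grundy theorem, the Grundy value of a sum of independent games is the XOR of the component values.
Combined value = 1 XOR 6 XOR 2 XOR 10 = 15.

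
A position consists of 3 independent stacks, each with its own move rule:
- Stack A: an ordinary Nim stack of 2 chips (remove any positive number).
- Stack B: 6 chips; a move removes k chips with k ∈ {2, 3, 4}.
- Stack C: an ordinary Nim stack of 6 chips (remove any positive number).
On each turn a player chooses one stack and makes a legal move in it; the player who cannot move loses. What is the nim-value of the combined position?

4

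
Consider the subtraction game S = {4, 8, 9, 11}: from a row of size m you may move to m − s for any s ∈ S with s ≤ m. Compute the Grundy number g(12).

Build the Grundy sequence with g(k) = mex{g(k−s) : s ∈ {4, 8, 9, 11}, s ≤ k}:
g(0) = mex{} = 0
g(1) = mex{} = 0
g(2) = mex{} = 0
g(3) = mex{} = 0
g(4) = mex{0} = 1
g(5) = mex{0} = 1
g(6) = mex{0} = 1
g(7) = mex{0} = 1
g(8) = mex{0,1} = 2
g(9) = mex{0,1} = 2
g(10) = mex{0,1} = 2
g(11) = mex{0,1} = 2
g(12) = mex{0,1,2} = 3
So g(12) = 3.

3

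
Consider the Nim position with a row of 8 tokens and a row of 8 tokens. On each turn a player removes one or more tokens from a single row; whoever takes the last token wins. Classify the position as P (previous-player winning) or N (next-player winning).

P-position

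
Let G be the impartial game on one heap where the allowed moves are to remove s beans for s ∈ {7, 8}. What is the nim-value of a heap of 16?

0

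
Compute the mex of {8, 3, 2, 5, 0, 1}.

The values 0, 1, 2, 3 are all present; 4 is the first non-negative integer missing from the set.

4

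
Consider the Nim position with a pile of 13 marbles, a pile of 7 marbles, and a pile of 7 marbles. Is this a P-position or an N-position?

N-position

Nim-sum: 13 ^ 7 ^ 7 = 13.
The nim-sum is 13 ≠ 0, so this is an N-position: the player to move can win.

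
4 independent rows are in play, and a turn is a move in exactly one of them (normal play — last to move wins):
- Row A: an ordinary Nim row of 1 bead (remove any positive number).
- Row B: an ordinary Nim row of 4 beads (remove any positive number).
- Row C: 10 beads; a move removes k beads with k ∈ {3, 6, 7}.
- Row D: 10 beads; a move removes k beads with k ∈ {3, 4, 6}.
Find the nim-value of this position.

Row A is a plain Nim row of size 1, so its Grundy value is 1.
Row B is a plain Nim row of size 4, so its Grundy value is 4.
For row C, compute g(0), g(1), … with moves {3, 6, 7}:
k:     0  1  2  3  4  5  6  7  8  9 10
g(k):  0  0  0  1  1  1  2  2  2  3  0
So g(10) = 0.
For row D, compute g(0), g(1), … with moves {3, 4, 6}:
g(0) = mex{} = 0
g(1) = mex{} = 0
g(2) = mex{} = 0
g(3) = mex{0} = 1
g(4) = mex{0} = 1
g(5) = mex{0} = 1
g(6) = mex{0,1} = 2
g(7) = mex{0,1} = 2
g(8) = mex{0,1} = 2
g(9) = mex{1,2} = 0
g(10) = mex{1,2} = 0
So g(10) = 0.
By the Sprague-Grundy theorem, the Grundy value of a sum of independent games is the XOR of the component values.
Combined value = 1 XOR 4 XOR 0 XOR 0 = 5.

5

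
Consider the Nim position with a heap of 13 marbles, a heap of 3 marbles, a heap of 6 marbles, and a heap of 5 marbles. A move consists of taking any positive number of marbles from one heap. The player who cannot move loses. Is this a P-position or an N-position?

Compute the nim-sum pairwise:
13 ^ 3 = 14
14 ^ 6 = 8
8 ^ 5 = 13
The nim-sum is 13 ≠ 0, so this is an N-position: the player to move can win.

N-position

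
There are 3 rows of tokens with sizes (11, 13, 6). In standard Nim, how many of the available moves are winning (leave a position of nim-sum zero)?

0

Compute the nim-sum pairwise:
11 XOR 13 = 6
6 XOR 6 = 0
The nim-sum is already 0, so every move leaves a nonzero nim-sum — there are no winning moves.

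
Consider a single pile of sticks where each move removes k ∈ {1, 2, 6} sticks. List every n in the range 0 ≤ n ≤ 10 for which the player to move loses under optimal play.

Compute g(0), g(1), … for moves {1, 2, 6}:
k:     0  1  2  3  4  5  6  7  8  9 10
g(k):  0  1  2  0  1  2  3  0  1  2  0
The P-positions (g = 0) in 0..10 are 0, 3, 7, 10.

0, 3, 7, 10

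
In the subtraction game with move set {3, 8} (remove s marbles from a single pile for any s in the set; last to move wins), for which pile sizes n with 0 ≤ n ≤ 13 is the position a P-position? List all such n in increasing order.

Compute g(0), g(1), … for moves {3, 8}:
k:     0  1  2  3  4  5  6  7  8  9 10 11 12 13
g(k):  0  0  0  1  1  1  0  0  2  1  1  0  0  0
The P-positions (g = 0) in 0..13 are 0, 1, 2, 6, 7, 11, 12, 13.

0, 1, 2, 6, 7, 11, 12, 13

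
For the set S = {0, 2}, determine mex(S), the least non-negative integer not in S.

0 is in the set but 1 is not, so the mex is 1.

1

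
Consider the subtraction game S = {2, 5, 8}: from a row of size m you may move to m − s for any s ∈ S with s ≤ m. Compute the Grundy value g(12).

1

Build the Grundy sequence with g(k) = mex{g(k−s) : s ∈ {2, 5, 8}, s ≤ k}:
g(0) = mex{} = 0
g(1) = mex{} = 0
g(2) = mex{0} = 1
g(3) = mex{0} = 1
g(4) = mex{1} = 0
g(5) = mex{0,1} = 2
g(6) = mex{0} = 1
g(7) = mex{1,2} = 0
g(8) = mex{0,1} = 2
g(9) = mex{0} = 1
g(10) = mex{1,2} = 0
g(11) = mex{1} = 0
g(12) = mex{0} = 1
So g(12) = 1.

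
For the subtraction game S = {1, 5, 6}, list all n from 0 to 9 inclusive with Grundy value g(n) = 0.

0, 2, 4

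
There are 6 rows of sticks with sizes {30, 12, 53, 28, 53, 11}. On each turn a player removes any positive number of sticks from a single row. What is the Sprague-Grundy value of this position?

5

Nim-sum: 30 XOR 12 XOR 53 XOR 28 XOR 53 XOR 11 = 5.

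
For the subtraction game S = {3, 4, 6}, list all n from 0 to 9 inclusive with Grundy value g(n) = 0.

0, 1, 2, 9

Grundy values for subtraction set {3, 4, 6}:
g(0) = mex{} = 0
g(1) = mex{} = 0
g(2) = mex{} = 0
g(3) = mex{0} = 1
g(4) = mex{0} = 1
g(5) = mex{0} = 1
g(6) = mex{0,1} = 2
g(7) = mex{0,1} = 2
g(8) = mex{0,1} = 2
g(9) = mex{1,2} = 0
The P-positions (g = 0) in 0..9 are 0, 1, 2, 9.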